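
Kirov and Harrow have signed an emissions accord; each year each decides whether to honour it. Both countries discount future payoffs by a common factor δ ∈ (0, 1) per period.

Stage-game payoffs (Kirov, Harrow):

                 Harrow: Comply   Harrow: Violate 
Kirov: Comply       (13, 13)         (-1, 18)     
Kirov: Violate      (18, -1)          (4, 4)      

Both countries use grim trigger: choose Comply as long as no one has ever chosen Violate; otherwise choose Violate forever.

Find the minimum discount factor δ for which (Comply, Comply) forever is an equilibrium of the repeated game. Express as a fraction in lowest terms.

5/14

Cooperation forever yields 13 each period: 13/(1−δ).
Deviating yields 18 once, then 4 forever: 18 + 4δ/(1−δ).
No profitable deviation requires 13/(1−δ) ≥ 18 + 4δ/(1−δ).
Multiplying by (1−δ): 13 ≥ 18(1−δ) + 4δ = 18 − 14δ.
So 14δ ≥ 5, i.e. δ ≥ 5/14.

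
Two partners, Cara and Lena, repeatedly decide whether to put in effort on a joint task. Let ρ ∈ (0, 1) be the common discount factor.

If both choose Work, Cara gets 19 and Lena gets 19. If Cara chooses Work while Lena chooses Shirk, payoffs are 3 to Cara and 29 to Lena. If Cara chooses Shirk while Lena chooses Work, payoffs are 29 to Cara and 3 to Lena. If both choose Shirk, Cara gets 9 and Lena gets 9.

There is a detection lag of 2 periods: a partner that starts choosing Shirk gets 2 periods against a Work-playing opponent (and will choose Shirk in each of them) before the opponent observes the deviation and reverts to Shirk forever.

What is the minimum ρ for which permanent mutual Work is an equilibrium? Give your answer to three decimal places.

0.707

The best deviation is to choose Shirk for all 2 undetected periods, earning 29 each, then 9 forever once detected.
Deviation value: 29(1−ρ^2)/(1−ρ) + 9ρ^2/(1−ρ); cooperation value: 19/(1−ρ).
IC: 19 ≥ 29(1−ρ^2) + 9ρ^2 = 29 − 20ρ^2.
So ρ^2 ≥ 10/20 = 1/2, giving ρ ≥ (1/2)^(1/2) ≈ 0.707.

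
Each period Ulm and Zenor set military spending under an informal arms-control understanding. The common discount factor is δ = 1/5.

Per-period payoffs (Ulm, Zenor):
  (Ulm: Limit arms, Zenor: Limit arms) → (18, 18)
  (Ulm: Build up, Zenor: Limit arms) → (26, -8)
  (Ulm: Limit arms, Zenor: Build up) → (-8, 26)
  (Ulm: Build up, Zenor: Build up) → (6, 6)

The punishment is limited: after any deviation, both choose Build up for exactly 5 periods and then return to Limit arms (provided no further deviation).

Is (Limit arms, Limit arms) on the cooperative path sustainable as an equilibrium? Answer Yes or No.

Comparing payoff streams over the 6 periods until play realigns: cooperate → 18(1+δ+…+δ^5); deviate → 26 + 6(δ+…+δ^5).
Cooperation is sustained iff (18−6)(δ+…+δ^5) ≥ 26−18.
δ+…+δ^5 = 1/5·(1−(1/5)^5)/(1−1/5) = 0.2499, and (26−18)/(18−6) = 0.6667.
0.2499 < 0.6667, so cooperation is not sustainable.

No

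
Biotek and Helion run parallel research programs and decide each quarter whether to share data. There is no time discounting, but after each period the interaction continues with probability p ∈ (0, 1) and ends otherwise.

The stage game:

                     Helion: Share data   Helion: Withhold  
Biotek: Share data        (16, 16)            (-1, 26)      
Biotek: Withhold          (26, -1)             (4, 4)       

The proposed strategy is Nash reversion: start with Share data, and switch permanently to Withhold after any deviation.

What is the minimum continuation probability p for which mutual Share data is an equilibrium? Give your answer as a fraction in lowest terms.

Expected cooperation value is 16 + p·16 + p²·16 + … = 16/(1−p); deviation gives 26 + p·4/(1−p).
16 ≥ 26(1−p) + 4p ⇒ 22p ≥ 10 ⇒ p ≥ 10/22 = 5/11.

5/11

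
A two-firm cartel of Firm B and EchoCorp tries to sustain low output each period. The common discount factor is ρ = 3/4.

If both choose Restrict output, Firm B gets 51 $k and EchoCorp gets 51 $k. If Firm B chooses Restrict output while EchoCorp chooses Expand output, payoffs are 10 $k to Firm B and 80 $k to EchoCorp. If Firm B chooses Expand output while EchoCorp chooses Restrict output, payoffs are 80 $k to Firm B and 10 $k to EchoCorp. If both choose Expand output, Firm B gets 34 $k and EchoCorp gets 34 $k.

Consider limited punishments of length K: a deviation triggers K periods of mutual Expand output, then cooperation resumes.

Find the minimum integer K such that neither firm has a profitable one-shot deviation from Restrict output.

IC: ρ(1−ρ^K)/(1−ρ) ≥ (80−51)/(51−34) = 29/17.
With ρ = 3/4: need 1 − ρ^K ≥ 29/17·(1−3/4)/(3/4), i.e. ρ^K ≤ 0.4314.
Since (3/4)^2 = 0.5625 and (3/4)^3 = 0.4219, the smallest such K is 3.

3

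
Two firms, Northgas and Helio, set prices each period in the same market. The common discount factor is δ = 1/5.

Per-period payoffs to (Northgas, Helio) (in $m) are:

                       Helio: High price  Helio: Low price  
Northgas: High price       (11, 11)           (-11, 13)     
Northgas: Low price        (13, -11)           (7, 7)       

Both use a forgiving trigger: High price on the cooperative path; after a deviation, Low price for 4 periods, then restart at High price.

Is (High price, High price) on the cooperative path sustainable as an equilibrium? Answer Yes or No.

No

IC: δ+…+δ^4 ≥ (13−11)/(11−7) = 1/2.
At δ = 1/5: partial sum = 0.2496 < 0.5000. Cooperation not sustainable.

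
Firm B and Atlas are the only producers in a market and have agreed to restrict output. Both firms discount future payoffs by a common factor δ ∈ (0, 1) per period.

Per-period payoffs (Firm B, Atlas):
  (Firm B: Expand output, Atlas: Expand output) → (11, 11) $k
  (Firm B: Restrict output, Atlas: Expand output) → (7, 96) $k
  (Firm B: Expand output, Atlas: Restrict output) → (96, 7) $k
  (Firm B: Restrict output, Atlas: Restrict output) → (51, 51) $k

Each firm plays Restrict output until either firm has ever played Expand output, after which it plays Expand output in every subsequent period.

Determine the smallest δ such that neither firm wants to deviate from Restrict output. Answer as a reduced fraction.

9/17

Under grim trigger the critical discount factor is (T−C)/(T−P) with T = 96, C = 51, P = 11.
δ* = (96−51)/(96−11) = 45/85 = 9/17.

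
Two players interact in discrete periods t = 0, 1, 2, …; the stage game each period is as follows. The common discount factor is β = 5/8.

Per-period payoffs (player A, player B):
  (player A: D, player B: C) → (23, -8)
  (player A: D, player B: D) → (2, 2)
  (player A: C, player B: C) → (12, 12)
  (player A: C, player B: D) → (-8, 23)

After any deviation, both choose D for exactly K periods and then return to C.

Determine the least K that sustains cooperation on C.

3

IC: β(1−β^K)/(1−β) ≥ (23−12)/(12−2) = 11/10.
With β = 5/8: need 1 − β^K ≥ 11/10·(1−5/8)/(5/8), i.e. β^K ≤ 0.3400.
Since (5/8)^2 = 0.3906 and (5/8)^3 = 0.2441, the smallest such K is 3.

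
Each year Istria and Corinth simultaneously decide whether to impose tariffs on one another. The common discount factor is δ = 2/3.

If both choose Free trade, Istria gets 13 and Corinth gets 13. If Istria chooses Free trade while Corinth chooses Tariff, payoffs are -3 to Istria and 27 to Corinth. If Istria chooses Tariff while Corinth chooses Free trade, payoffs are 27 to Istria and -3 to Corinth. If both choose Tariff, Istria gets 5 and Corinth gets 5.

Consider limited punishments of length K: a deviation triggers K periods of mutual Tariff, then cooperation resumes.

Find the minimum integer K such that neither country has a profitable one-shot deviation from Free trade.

6

IC: δ(1−δ^K)/(1−δ) ≥ (27−13)/(13−5) = 7/4.
With δ = 2/3: need 1 − δ^K ≥ 7/4·(1−2/3)/(2/3), i.e. δ^K ≤ 0.1250.
Since (2/3)^5 = 0.1317 and (2/3)^6 = 0.0878, the smallest such K is 6.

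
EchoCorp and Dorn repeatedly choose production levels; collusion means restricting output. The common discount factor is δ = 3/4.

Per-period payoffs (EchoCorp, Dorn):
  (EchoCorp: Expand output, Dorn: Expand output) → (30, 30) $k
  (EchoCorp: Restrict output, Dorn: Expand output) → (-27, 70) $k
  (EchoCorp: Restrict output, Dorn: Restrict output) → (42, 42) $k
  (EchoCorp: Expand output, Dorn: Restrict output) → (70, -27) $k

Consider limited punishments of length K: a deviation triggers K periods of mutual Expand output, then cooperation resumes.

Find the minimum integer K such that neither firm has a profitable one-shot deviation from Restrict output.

IC: δ(1−δ^K)/(1−δ) ≥ (70−42)/(42−30) = 7/3.
With δ = 3/4: need 1 − δ^K ≥ 7/3·(1−3/4)/(3/4), i.e. δ^K ≤ 0.2222.
Since (3/4)^5 = 0.2373 and (3/4)^6 = 0.1780, the smallest such K is 6.

6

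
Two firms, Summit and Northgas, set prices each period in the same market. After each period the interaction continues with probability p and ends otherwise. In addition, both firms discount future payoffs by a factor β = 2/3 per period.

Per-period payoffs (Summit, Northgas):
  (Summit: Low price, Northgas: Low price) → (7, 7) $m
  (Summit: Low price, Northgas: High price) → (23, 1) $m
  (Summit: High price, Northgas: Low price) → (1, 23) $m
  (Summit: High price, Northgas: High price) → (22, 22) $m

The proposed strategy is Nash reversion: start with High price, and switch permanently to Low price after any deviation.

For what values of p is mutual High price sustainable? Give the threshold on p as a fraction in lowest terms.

3/32

Expected continuation weight on next period's payoff is β·p = 2/3·p, which plays the role of the discount factor.
Cooperation requires 2/3·p ≥ (23−22)/(23−7) = 1/16, hence p ≥ 3/32.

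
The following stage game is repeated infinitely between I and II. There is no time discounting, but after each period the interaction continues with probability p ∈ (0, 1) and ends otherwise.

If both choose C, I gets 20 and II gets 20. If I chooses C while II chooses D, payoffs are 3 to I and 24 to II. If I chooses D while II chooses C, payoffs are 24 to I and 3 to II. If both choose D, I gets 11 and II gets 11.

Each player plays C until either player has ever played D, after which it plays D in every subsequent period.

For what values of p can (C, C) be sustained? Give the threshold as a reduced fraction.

4/13

Expected cooperation value is 20 + p·20 + p²·20 + … = 20/(1−p); deviation gives 24 + p·11/(1−p).
20 ≥ 24(1−p) + 11p ⇒ 13p ≥ 4 ⇒ p ≥ 4/13.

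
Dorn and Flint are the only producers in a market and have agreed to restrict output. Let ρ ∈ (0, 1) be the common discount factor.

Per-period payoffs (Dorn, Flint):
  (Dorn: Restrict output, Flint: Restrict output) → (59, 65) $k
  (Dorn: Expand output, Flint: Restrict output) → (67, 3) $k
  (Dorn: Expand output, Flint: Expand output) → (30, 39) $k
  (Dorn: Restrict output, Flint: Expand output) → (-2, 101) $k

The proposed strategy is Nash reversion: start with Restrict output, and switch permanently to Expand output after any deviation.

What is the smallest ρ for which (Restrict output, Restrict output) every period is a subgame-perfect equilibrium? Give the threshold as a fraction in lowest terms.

18/31

For Dorn: deviation gain 67−59 = 8, per-period punishment loss 59−30 = 29. IC gives ρ ≥ 8/37.
For Flint: gain 36, loss 26 per period, so ρ ≥ 36/62 = 18/31.
The tighter constraint is Flint's, so cooperation needs ρ ≥ 18/31.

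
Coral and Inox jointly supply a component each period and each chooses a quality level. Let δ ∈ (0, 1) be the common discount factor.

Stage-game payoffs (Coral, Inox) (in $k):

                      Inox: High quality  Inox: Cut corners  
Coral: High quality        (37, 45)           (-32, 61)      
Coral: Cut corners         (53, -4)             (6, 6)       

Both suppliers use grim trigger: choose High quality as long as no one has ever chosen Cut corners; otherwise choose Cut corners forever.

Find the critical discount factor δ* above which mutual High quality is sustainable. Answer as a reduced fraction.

16/47

Coral: cooperation gives 37 each period; deviation gives 53 once then 6 forever.
  37/(1−δ) ≥ 53 + 6δ/(1−δ) ⇒ δ ≥ 16/47.
Inox: cooperation gives 45 each period; deviation gives 61 once then 6 forever.
  δ ≥ 16/55.
Both must hold, so the binding constraint is Coral's: δ ≥ 16/47.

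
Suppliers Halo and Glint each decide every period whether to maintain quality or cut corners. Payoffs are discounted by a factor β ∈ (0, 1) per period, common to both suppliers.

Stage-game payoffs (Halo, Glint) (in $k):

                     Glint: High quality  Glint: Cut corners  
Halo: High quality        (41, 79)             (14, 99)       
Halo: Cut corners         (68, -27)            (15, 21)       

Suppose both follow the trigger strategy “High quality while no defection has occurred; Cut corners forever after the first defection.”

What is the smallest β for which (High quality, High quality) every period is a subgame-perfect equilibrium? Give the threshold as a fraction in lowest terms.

For Halo: deviation gain 68−41 = 27, per-period punishment loss 41−15 = 26. IC gives β ≥ 27/53.
For Glint: gain 20, loss 58 per period, so β ≥ 20/78 = 10/39.
The tighter constraint is Halo's, so cooperation needs β ≥ 27/53.

27/53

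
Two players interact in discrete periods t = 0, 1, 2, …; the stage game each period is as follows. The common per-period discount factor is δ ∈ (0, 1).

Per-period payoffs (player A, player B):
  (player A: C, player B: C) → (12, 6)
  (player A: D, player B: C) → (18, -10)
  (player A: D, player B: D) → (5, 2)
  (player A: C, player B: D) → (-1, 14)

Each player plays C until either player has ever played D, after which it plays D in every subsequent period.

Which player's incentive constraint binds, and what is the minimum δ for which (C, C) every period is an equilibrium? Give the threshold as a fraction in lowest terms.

player A: cooperation gives 12 each period; deviation gives 18 once then 5 forever.
  12/(1−δ) ≥ 18 + 5δ/(1−δ) ⇒ δ ≥ 6/13.
player B: cooperation gives 6 each period; deviation gives 14 once then 2 forever.
  δ ≥ 8/12 = 2/3.
Both must hold, so the binding constraint is player B's: δ ≥ 2/3.

player B; δ ≥ 2/3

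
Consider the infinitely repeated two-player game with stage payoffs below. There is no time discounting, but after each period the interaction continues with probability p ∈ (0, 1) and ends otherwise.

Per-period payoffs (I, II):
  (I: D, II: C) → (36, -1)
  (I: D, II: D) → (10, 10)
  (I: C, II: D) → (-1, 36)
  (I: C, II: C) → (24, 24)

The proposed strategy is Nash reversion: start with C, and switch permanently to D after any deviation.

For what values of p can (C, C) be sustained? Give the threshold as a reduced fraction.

6/13

Expected cooperation value is 24 + p·24 + p²·24 + … = 24/(1−p); deviation gives 36 + p·10/(1−p).
24 ≥ 36(1−p) + 10p ⇒ 26p ≥ 12 ⇒ p ≥ 12/26 = 6/13.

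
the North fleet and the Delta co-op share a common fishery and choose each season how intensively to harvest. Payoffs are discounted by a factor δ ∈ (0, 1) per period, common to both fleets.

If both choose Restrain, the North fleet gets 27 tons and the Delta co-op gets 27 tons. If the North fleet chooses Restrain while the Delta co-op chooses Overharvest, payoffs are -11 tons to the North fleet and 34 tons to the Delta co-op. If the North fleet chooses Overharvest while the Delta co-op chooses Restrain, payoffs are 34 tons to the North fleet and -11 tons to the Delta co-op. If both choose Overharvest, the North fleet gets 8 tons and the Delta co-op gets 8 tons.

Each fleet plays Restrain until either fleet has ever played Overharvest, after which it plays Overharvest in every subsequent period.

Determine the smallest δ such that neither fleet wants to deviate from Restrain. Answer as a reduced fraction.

7/26

Cooperation forever yields 27 each period: 27/(1−δ).
Deviating yields 34 once, then 8 forever: 34 + 8δ/(1−δ).
No profitable deviation requires 27/(1−δ) ≥ 34 + 8δ/(1−δ).
Multiplying by (1−δ): 27 ≥ 34(1−δ) + 8δ = 34 − 26δ.
So 26δ ≥ 7, i.e. δ ≥ 7/26.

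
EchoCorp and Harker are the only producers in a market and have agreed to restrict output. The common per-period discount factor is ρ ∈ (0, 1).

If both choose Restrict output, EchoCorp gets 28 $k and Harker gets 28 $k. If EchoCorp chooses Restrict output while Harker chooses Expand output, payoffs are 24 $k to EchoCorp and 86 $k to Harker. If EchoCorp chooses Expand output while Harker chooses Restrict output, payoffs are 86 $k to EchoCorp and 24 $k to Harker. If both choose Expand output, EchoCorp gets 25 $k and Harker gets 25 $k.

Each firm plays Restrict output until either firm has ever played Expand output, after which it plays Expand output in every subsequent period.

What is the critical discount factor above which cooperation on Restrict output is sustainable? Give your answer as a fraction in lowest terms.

58/61

28/(1−ρ) ≥ 86 + 25ρ/(1−ρ)
28 ≥ 86 − 61ρ
ρ ≥ 58/61.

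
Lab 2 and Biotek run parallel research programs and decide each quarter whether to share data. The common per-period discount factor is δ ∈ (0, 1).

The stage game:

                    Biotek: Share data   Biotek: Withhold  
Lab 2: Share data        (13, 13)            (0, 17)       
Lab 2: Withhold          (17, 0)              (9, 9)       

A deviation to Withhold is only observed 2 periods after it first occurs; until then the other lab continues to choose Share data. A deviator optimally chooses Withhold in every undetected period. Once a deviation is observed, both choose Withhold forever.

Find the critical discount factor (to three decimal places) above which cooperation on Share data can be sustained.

0.707

A deviator earns 17 for 2 periods, then 9 forever; cooperating earns 13 forever. Multiplying the IC by (1−δ):
13 ≥ 17(1−δ^2) + 9δ^2, so 8·δ^2 ≥ 4 and δ^2 ≥ 1/2.
δ ≥ (1/2)^(1/2) ≈ 0.707.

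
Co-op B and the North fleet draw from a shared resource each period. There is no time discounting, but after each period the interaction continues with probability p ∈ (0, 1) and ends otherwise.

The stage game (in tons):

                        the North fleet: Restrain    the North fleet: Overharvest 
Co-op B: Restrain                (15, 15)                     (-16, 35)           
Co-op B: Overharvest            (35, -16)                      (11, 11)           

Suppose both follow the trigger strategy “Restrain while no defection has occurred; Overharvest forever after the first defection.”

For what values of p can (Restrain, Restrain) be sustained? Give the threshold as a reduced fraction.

With no time discounting, the continuation probability p plays the role of the discount factor.
Grim-trigger IC: 15/(1−p) ≥ 35 + 11p/(1−p) ⇒ p ≥ (35−15)/(35−11) = 5/6.

5/6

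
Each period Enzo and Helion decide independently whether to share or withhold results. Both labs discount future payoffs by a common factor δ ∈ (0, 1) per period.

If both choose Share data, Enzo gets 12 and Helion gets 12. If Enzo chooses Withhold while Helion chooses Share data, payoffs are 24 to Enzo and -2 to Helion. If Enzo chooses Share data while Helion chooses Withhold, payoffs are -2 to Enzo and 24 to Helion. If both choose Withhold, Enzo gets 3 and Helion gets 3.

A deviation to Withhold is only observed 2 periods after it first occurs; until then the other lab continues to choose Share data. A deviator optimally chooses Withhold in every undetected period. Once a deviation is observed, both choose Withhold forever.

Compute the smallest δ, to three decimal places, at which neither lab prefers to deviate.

The best deviation is to choose Withhold for all 2 undetected periods, earning 24 each, then 3 forever once detected.
Deviation value: 24(1−δ^2)/(1−δ) + 3δ^2/(1−δ); cooperation value: 12/(1−δ).
IC: 12 ≥ 24(1−δ^2) + 3δ^2 = 24 − 21δ^2.
So δ^2 ≥ 12/21 = 4/7, giving δ ≥ (4/7)^(1/2) ≈ 0.756.

0.756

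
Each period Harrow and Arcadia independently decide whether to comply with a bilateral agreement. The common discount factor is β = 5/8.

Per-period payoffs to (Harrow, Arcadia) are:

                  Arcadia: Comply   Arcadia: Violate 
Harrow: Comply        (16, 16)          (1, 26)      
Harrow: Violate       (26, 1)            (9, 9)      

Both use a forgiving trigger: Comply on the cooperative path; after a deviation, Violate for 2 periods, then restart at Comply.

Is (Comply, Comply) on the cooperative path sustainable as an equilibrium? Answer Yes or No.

No

A one-shot deviation gives 26 now, then 9 for 2 periods, then back to 16.
Gain from deviating: (26−16) today; loss: (16−9) in each of the next 2 periods.
No-deviation condition: (16−9)(β+…+β^2) ≥ 26−16, i.e. β+…+β^2 ≥ 10/7.
At β = 5/8: β+…+β^2 = 1.0156 < 1.4286.
So cooperation is not sustainable.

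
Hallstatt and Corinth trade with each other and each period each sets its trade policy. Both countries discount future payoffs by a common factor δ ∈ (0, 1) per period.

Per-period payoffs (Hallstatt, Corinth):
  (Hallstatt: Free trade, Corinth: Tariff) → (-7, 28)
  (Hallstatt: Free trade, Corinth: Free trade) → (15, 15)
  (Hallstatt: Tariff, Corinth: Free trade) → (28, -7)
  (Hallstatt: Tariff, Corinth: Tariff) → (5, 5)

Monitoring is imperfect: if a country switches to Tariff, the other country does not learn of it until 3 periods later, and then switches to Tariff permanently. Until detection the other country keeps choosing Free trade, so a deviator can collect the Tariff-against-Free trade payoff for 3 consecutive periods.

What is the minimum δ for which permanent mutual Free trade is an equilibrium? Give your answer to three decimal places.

A deviator earns 28 for 3 periods, then 5 forever; cooperating earns 15 forever. Multiplying the IC by (1−δ):
15 ≥ 28(1−δ^3) + 5δ^3, so 23·δ^3 ≥ 13 and δ^3 ≥ 13/23.
δ ≥ (13/23)^(1/3) ≈ 0.827.

0.827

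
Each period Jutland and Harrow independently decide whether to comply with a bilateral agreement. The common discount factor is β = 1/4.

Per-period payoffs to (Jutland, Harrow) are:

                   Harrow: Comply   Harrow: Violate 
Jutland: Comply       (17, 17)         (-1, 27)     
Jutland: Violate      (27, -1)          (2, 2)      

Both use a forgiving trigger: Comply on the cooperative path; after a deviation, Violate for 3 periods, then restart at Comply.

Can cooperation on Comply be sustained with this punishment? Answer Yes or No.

Comparing payoff streams over the 4 periods until play realigns: cooperate → 17(1+β+…+β^3); deviate → 27 + 2(β+…+β^3).
Cooperation is sustained iff (17−2)(β+…+β^3) ≥ 27−17.
β+…+β^3 = 1/4·(1−(1/4)^3)/(1−1/4) = 0.3281, and (27−17)/(17−2) = 0.6667.
0.3281 < 0.6667, so cooperation is not sustainable.

No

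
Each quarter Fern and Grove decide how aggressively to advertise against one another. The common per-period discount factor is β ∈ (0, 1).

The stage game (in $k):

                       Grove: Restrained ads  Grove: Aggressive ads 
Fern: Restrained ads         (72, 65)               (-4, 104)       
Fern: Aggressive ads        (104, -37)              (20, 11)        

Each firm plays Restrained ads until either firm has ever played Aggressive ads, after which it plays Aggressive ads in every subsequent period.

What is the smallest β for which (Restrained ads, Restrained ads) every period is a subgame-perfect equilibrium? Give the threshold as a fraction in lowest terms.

13/31

For Fern: deviation gain 104−72 = 32, per-period punishment loss 72−20 = 52. IC gives β ≥ 32/84 = 8/21.
For Grove: gain 39, loss 54 per period, so β ≥ 39/93 = 13/31.
The tighter constraint is Grove's, so cooperation needs β ≥ 13/31.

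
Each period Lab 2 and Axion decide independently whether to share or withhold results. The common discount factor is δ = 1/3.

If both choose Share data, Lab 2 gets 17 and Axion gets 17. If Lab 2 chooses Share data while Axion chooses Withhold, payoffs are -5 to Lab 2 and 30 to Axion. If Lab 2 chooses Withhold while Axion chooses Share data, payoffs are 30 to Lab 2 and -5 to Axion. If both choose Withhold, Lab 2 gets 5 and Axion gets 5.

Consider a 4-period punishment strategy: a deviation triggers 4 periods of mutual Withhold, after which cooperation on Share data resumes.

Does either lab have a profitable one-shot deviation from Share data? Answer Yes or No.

Comparing payoff streams over the 5 periods until play realigns: cooperate → 17(1+δ+…+δ^4); deviate → 30 + 5(δ+…+δ^4).
Cooperation is sustained iff (17−5)(δ+…+δ^4) ≥ 30−17.
δ+…+δ^4 = 1/3·(1−(1/3)^4)/(1−1/3) = 0.4938, and (30−17)/(17−5) = 1.0833.
0.4938 < 1.0833, so cooperation is not sustainable.

Yes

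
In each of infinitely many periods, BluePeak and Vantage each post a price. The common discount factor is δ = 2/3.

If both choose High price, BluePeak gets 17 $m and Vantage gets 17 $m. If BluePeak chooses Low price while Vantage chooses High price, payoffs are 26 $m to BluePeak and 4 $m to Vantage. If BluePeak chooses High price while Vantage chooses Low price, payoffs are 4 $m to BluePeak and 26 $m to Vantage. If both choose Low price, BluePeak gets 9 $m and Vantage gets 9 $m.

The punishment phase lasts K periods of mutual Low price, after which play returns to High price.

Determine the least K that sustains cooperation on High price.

No profitable deviation requires (17−9)(δ+…+δ^K) ≥ 26−17, i.e. δ+…+δ^K ≥ 9/8 ≈ 1.1250.
With δ = 2/3, the partial sums are K=1: 0.6667, K=2: 1.1111, K=3: 1.4074.
K = 3 is the first length at which the sum reaches 1.1250.

3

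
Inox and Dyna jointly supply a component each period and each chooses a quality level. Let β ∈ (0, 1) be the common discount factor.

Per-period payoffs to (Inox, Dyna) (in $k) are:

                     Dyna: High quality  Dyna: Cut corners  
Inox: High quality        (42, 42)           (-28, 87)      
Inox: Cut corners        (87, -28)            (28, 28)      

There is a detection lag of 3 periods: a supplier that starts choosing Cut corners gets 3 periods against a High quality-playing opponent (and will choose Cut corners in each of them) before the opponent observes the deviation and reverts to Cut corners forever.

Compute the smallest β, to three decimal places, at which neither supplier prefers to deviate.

The best deviation is to choose Cut corners for all 3 undetected periods, earning 87 each, then 28 forever once detected.
Deviation value: 87(1−β^3)/(1−β) + 28β^3/(1−β); cooperation value: 42/(1−β).
IC: 42 ≥ 87(1−β^3) + 28β^3 = 87 − 59β^3.
So β^3 ≥ 45/59, giving β ≥ (45/59)^(1/3) ≈ 0.914.

0.914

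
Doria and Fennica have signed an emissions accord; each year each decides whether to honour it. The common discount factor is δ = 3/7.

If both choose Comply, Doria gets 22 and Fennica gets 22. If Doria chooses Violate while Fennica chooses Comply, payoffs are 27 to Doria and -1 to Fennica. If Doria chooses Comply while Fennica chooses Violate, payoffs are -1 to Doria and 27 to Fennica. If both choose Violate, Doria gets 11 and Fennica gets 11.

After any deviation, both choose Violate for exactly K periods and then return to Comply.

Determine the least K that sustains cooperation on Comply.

2

IC: δ(1−δ^K)/(1−δ) ≥ (27−22)/(22−11) = 5/11.
With δ = 3/7: need 1 − δ^K ≥ 5/11·(1−3/7)/(3/7), i.e. δ^K ≤ 0.3939.
Since (3/7)^1 = 0.4286 and (3/7)^2 = 0.1837, the smallest such K is 2.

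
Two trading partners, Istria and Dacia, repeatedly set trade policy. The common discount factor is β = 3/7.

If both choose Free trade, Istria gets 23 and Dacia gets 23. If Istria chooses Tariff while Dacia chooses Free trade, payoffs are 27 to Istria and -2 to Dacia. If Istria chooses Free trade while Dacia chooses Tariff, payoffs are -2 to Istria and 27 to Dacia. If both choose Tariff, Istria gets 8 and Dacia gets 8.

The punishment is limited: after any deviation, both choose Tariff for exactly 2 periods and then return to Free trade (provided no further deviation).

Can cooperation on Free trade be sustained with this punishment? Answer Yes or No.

Yes

Comparing payoff streams over the 3 periods until play realigns: cooperate → 23(1+β+…+β^2); deviate → 27 + 8(β+…+β^2).
Cooperation is sustained iff (23−8)(β+…+β^2) ≥ 27−23.
β+…+β^2 = 3/7·(1−(3/7)^2)/(1−3/7) = 0.6122, and (27−23)/(23−8) = 0.2667.
0.6122 ≥ 0.2667, so cooperation is sustainable.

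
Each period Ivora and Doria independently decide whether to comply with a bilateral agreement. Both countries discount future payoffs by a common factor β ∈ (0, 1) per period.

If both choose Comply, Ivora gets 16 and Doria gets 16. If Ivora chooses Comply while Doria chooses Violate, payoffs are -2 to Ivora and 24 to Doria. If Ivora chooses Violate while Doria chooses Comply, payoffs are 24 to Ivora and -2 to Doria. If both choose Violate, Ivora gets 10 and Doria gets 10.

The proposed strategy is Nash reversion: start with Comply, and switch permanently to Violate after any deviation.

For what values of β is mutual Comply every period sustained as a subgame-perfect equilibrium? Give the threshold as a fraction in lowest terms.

Under grim trigger the critical discount factor is (T−C)/(T−P) with T = 24, C = 16, P = 10.
β* = (24−16)/(24−10) = 8/14 = 4/7.

4/7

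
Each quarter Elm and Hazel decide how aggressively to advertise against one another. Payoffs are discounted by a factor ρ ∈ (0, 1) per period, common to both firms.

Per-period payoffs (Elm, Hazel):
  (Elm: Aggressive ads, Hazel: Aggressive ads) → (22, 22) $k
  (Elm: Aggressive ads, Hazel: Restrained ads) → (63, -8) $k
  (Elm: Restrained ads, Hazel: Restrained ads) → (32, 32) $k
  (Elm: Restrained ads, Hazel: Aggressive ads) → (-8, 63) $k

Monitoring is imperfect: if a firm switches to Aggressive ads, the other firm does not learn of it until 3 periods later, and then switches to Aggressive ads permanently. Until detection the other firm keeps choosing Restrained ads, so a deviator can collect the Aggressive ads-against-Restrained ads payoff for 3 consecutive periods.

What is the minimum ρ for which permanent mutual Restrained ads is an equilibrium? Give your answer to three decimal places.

A deviator earns 63 for 3 periods, then 22 forever; cooperating earns 32 forever. Multiplying the IC by (1−ρ):
32 ≥ 63(1−ρ^3) + 22ρ^3, so 41·ρ^3 ≥ 31 and ρ^3 ≥ 31/41.
ρ ≥ (31/41)^(1/3) ≈ 0.911.

0.911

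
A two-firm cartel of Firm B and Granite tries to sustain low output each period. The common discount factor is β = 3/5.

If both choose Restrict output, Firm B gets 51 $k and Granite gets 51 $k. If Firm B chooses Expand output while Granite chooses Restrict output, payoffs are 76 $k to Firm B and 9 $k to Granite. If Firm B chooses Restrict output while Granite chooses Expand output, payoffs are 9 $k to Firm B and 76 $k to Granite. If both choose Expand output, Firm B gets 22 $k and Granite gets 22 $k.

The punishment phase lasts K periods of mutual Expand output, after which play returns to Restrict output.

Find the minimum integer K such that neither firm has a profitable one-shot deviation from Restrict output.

2

No profitable deviation requires (51−22)(β+…+β^K) ≥ 76−51, i.e. β+…+β^K ≥ 25/29 ≈ 0.8621.
With β = 3/5, the partial sums are K=1: 0.6000, K=2: 0.9600.
K = 2 is the first length at which the sum reaches 0.8621.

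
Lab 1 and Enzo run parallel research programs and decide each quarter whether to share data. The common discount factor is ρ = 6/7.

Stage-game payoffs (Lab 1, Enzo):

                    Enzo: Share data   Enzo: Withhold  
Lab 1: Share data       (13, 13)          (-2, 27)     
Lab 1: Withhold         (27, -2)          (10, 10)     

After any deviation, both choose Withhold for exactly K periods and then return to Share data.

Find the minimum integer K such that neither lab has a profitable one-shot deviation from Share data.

10

IC: ρ(1−ρ^K)/(1−ρ) ≥ (27−13)/(13−10) = 14/3.
With ρ = 6/7: need 1 − ρ^K ≥ 14/3·(1−6/7)/(6/7), i.e. ρ^K ≤ 0.2222.
Since (6/7)^9 = 0.2497 and (6/7)^10 = 0.2141, the smallest such K is 10.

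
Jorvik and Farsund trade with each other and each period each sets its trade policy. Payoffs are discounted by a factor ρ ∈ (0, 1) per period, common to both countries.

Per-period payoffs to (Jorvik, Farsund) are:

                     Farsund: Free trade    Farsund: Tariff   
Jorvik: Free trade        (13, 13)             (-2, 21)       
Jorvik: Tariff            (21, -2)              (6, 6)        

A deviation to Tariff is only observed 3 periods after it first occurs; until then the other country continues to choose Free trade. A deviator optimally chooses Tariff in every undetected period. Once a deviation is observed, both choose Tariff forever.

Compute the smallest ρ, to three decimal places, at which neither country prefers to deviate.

0.811

Deviating for the 3 undetected periods gains 21−13 = 8 per period over cooperation, then loses 13−6 = 7 per period forever once punishment starts.
Gain: 8(1 + ρ + … + ρ^2); loss: 7·ρ^3/(1−ρ).
No profitable deviation ⇔ 8(1−ρ^3) ≤ 7·ρ^3, i.e. ρ^3 ≥ 8/(8+7) = 8/15.
Hence ρ ≥ (8/15)^(1/3) ≈ 0.811.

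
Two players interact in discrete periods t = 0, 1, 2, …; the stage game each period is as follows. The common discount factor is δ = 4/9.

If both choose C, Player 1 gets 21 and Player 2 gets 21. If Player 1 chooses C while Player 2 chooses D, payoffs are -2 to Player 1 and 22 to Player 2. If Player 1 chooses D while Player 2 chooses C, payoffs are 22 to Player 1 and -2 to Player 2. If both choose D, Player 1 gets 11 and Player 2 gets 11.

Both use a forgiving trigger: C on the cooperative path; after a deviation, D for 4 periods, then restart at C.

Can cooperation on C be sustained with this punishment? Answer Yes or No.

Yes

IC: δ+…+δ^4 ≥ (22−21)/(21−11) = 1/10.
At δ = 4/9: partial sum = 0.7688 ≥ 0.1000. Cooperation sustainable.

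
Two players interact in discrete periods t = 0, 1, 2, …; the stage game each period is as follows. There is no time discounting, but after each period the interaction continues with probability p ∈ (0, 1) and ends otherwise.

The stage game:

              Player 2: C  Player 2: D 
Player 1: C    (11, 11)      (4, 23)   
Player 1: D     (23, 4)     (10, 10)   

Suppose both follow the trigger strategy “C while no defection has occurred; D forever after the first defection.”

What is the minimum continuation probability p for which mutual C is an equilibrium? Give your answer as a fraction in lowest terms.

12/13

With no time discounting, the continuation probability p plays the role of the discount factor.
Grim-trigger IC: 11/(1−p) ≥ 23 + 10p/(1−p) ⇒ p ≥ (23−11)/(23−10) = 12/13.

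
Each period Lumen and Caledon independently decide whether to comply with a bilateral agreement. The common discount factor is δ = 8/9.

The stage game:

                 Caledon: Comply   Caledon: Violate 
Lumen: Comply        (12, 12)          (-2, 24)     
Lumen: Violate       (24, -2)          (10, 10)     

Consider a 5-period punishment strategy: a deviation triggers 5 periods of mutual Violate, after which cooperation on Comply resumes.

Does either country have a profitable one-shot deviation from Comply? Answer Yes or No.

Yes

A one-shot deviation gives 24 now, then 10 for 5 periods, then back to 12.
Gain from deviating: (24−12) today; loss: (12−10) in each of the next 5 periods.
No-deviation condition: (12−10)(δ+…+δ^5) ≥ 24−12, i.e. δ+…+δ^5 ≥ 6.
At δ = 8/9: δ+…+δ^5 = 3.5606 < 6.0000.
So cooperation is not sustainable.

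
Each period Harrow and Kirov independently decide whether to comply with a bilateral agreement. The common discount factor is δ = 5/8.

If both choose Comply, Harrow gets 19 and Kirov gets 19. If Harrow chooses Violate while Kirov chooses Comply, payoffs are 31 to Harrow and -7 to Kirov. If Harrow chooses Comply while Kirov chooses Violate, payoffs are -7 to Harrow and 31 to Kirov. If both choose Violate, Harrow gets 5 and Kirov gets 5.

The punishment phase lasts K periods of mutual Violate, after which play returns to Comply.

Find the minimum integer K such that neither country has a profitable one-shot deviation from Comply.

Need Σ_{k=1}^{K} δ^k ≥ (31−19)/(19−5) = 0.8571 at δ = 5/8.
At K = 1 the sum is 0.6250 < 0.8571; at K = 2 it is 1.0156 ≥ 0.8571.
So the minimum punishment length is K = 2.

2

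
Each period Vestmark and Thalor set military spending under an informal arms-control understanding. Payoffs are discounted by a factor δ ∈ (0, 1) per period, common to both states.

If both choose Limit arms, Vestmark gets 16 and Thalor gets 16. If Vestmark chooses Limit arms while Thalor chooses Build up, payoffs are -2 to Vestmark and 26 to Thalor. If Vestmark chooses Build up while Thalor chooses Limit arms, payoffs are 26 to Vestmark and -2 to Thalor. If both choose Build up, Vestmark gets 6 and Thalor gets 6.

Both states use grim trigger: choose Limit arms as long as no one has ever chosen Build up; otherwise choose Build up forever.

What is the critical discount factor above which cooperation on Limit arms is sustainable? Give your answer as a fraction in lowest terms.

Cooperation forever yields 16 each period: 16/(1−δ).
Deviating yields 26 once, then 6 forever: 26 + 6δ/(1−δ).
No profitable deviation requires 16/(1−δ) ≥ 26 + 6δ/(1−δ).
Multiplying by (1−δ): 16 ≥ 26(1−δ) + 6δ = 26 − 20δ.
So 20δ ≥ 10, i.e. δ ≥ 10/20 = 1/2.

1/2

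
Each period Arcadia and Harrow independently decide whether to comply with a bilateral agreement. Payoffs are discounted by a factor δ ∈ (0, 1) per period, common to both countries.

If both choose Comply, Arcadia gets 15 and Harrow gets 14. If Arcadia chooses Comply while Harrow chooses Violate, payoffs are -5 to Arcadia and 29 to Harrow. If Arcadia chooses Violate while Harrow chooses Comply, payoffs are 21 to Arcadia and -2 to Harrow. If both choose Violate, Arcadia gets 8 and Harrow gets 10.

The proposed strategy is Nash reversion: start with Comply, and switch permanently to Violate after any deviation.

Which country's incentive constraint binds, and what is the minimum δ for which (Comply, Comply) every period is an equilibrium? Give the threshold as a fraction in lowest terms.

Harrow; δ ≥ 15/19

Arcadia: cooperation gives 15 each period; deviation gives 21 once then 8 forever.
  15/(1−δ) ≥ 21 + 8δ/(1−δ) ⇒ δ ≥ 6/13.
Harrow: cooperation gives 14 each period; deviation gives 29 once then 10 forever.
  δ ≥ 15/19.
Both must hold, so the binding constraint is Harrow's: δ ≥ 15/19.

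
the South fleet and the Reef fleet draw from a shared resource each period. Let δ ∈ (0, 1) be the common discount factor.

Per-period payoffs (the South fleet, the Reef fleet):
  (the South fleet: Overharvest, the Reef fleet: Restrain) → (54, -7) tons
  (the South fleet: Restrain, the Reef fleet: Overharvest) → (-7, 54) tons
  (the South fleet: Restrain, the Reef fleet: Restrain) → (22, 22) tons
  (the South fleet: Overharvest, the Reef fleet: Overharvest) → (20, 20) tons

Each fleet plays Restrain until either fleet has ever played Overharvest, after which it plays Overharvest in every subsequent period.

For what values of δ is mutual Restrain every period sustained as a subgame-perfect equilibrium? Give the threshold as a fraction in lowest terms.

One-period gain from deviating is 54 − 22 = 32. The loss is 22 − 20 = 2 in every subsequent period, with present value 2·δ/(1−δ).
Deviation is unprofitable when 2·δ/(1−δ) ≥ 32, i.e. δ/(1−δ) ≥ 16.
Equivalently δ ≥ 32/(32+2) = 16/17.

16/17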